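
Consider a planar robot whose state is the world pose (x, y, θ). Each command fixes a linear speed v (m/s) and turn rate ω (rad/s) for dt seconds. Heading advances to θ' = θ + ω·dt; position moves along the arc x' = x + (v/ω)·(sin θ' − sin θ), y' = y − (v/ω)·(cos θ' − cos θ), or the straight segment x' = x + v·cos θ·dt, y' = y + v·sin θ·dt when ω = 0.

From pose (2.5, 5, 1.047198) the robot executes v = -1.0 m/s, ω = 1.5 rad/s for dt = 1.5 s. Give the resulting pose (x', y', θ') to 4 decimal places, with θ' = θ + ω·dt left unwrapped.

θ' = 1.0472 + 1.5·1.5 = 3.2972
R = v/ω = -1.0/1.5 = -0.6667
x' = 2.5 + -0.6667·(sin 3.2972 − sin 1.0472) = 3.1807
y' = 5 − -0.6667·(cos 3.2972 − cos 1.0472) = 4.0081

(3.1807, 4.0081, 3.2972)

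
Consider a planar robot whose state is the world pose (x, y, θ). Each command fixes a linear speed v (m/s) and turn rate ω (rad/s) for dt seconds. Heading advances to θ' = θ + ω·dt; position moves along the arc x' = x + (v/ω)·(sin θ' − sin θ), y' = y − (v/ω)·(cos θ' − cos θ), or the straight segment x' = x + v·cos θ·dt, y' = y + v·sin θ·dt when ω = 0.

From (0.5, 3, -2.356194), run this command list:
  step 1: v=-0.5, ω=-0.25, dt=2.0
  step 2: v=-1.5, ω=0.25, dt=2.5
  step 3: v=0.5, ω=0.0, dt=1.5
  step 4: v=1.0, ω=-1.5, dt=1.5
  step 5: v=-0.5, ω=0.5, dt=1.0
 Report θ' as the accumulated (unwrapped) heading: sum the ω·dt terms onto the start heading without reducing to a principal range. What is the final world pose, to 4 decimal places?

(2.9939, 4.8069, -3.9812)

step 1: θ'=-2.8562 (R=2.0000) → pose (1.3511, 3.5049, -2.8562)
step 2: θ'=-2.2312 (R=-6.0000) → pose (4.4004, 5.5816, -2.2312)
step 3: θ'=-2.2312 (straight) → pose (3.9403, 4.9893, -2.2312)
step 4: θ'=-4.4812 (R=-0.6667) → pose (2.7649, 5.2455, -4.4812)
step 5: θ'=-3.9812 (R=-1.0000) → pose (2.9939, 4.8069, -3.9812)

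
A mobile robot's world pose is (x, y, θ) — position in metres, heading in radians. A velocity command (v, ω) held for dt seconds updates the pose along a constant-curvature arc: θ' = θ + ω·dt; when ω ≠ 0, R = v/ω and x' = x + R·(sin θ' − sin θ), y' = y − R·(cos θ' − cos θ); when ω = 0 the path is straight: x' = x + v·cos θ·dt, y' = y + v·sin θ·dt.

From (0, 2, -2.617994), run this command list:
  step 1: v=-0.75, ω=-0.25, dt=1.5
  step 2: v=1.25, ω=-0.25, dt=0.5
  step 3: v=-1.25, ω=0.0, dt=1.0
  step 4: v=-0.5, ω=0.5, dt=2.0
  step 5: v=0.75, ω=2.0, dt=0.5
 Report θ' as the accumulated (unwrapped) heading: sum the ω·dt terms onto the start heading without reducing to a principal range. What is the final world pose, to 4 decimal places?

step 1: θ'=-2.9930 (R=3.0000) → pose (1.0558, 2.3689, -2.9930)
step 2: θ'=-3.1180 (R=-5.0000) → pose (0.4336, 2.3152, -3.1180)
step 3: θ'=-3.1180 (straight) → pose (1.6832, 2.3446, -3.1180)
step 4: θ'=-2.1180 (R=-1.0000) → pose (2.5136, 2.8241, -2.1180)
step 5: θ'=-1.1180 (R=0.3750) → pose (2.4966, 2.4649, -1.1180)

(2.4966, 2.4649, -1.1180)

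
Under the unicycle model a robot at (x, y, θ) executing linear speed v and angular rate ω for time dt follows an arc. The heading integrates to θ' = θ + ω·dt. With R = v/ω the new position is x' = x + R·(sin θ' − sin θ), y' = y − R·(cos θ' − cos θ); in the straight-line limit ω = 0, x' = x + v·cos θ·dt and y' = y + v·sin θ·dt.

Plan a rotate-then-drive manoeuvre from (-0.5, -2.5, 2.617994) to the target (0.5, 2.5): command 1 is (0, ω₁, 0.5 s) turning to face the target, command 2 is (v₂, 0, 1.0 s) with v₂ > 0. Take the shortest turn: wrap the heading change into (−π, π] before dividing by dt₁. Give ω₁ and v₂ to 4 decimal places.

heading to target = atan2(2.5−-2.5, 0.5−-0.5) = 1.3734
Δθ = wrap(1.3734 − 2.6180) = -1.2446; ω₁ = Δθ/dt₁ = -2.4892
distance = √((0.5−-0.5)² + (2.5−-2.5)²) = 5.0990; v₂ = distance/dt₂ = 5.0990

ω₁ = -2.4892, v₂ = 5.0990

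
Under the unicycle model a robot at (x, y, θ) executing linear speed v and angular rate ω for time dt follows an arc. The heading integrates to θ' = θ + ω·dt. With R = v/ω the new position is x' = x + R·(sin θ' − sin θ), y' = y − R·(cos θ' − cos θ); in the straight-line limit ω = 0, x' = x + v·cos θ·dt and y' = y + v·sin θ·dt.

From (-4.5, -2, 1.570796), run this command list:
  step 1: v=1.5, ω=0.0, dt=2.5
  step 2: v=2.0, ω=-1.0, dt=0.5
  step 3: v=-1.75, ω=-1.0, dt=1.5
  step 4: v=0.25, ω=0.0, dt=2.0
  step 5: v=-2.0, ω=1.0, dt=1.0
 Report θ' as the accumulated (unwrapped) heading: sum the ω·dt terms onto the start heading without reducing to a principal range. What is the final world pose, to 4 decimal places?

step 1: θ'=1.5708 (straight) → pose (-4.5000, 1.7500, 1.5708)
step 2: θ'=1.0708 (R=-2.0000) → pose (-4.2552, 2.7089, 1.0708)
step 3: θ'=-0.4292 (R=1.7500) → pose (-6.5192, 1.9566, -0.4292)
step 4: θ'=-0.4292 (straight) → pose (-6.0645, 1.7485, -0.4292)
step 5: θ'=0.5708 (R=-2.0000) → pose (-7.9774, 1.6129, 0.5708)

(-7.9774, 1.6129, 0.5708)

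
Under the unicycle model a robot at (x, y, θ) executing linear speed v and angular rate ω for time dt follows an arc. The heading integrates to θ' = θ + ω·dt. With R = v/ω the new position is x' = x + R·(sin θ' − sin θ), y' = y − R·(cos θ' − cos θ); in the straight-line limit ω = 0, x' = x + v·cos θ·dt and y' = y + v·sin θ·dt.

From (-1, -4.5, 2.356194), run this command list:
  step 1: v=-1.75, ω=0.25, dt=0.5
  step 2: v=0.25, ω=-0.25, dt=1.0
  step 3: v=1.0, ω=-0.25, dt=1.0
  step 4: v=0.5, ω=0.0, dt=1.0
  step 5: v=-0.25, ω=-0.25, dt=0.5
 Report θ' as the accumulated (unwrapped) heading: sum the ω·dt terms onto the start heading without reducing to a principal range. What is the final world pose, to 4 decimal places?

(-1.1863, -3.7033, 1.8562)

step 1: θ'=2.4812 (R=-7.0000) → pose (-0.3443, -5.0785, 2.4812)
step 2: θ'=2.2312 (R=-1.0000) → pose (-0.5206, -4.9022, 2.2312)
step 3: θ'=1.9812 (R=-4.0000) → pose (-1.0294, -4.0443, 1.9812)
step 4: θ'=1.9812 (straight) → pose (-1.2289, -3.5859, 1.9812)
step 5: θ'=1.8562 (R=1.0000) → pose (-1.1863, -3.7033, 1.8562)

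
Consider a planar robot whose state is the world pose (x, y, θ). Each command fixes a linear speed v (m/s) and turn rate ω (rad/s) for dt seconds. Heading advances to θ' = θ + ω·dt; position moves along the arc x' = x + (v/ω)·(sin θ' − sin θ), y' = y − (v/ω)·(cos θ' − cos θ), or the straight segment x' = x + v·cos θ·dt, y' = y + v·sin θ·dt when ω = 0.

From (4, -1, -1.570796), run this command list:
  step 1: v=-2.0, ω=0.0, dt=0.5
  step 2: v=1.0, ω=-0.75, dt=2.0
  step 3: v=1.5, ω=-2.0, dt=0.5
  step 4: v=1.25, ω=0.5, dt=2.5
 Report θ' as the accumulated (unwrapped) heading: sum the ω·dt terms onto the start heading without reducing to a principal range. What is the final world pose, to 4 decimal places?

step 1: θ'=-1.5708 (straight) → pose (4.0000, 0.0000, -1.5708)
step 2: θ'=-3.0708 (R=-1.3333) → pose (2.7610, -1.3300, -3.0708)
step 3: θ'=-4.0708 (R=-0.7500) → pose (2.1071, -1.0307, -4.0708)
step 4: θ'=-2.8208 (R=2.5000) → pose (-0.6841, -0.1544, -2.8208)

(-0.6841, -0.1544, -2.8208)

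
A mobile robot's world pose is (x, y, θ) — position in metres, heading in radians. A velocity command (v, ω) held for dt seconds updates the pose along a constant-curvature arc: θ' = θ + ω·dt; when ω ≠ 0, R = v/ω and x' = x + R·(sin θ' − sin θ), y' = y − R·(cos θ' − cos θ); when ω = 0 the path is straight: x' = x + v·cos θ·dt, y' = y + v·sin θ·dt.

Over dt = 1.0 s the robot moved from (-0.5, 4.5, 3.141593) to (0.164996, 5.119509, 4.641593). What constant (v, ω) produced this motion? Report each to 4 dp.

Δθ = 4.641593 − 3.141593 = 1.500000
ω = Δθ/dt = 1.500000/1.0 = 1.5000
R = Δx/(sin θ' − sin θ) = -0.6667
v = R·ω = -0.6667·1.5000 = -1.0000

v = -1.0000, ω = 1.5000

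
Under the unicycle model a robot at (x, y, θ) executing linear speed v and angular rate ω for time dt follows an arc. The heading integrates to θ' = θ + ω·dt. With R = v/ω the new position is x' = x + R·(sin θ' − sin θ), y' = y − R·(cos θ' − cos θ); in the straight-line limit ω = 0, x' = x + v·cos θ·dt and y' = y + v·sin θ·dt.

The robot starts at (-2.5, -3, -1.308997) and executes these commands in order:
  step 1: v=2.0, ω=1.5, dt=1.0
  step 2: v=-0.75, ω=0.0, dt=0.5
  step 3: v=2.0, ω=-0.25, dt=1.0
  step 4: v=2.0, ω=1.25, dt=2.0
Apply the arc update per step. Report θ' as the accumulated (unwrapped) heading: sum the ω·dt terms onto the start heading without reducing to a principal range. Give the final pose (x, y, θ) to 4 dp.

step 1: θ'=0.1910 (R=1.3333) → pose (-0.9590, -3.9640, 0.1910)
step 2: θ'=0.1910 (straight) → pose (-1.3272, -4.0352, 0.1910)
step 3: θ'=-0.0590 (R=-8.0000) → pose (0.6633, -3.9036, -0.0590)
step 4: θ'=2.4410 (R=1.6000) → pose (1.7891, -1.0833, 2.4410)

(1.7891, -1.0833, 2.4410)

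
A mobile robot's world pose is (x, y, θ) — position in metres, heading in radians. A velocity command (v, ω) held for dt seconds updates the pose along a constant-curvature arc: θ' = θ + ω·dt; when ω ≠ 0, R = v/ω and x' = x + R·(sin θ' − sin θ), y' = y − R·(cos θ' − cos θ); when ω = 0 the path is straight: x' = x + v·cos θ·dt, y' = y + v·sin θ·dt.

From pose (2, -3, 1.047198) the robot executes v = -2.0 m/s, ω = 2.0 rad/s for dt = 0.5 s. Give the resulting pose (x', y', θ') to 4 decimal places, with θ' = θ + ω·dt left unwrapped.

(1.9774, -3.9586, 2.0472)

θ' = 1.0472 + 2.0·0.5 = 2.0472
R = v/ω = -2.0/2.0 = -1.0000
x' = 2 + -1.0000·(sin 2.0472 − sin 1.0472) = 1.9774
y' = -3 − -1.0000·(cos 2.0472 − cos 1.0472) = -3.9586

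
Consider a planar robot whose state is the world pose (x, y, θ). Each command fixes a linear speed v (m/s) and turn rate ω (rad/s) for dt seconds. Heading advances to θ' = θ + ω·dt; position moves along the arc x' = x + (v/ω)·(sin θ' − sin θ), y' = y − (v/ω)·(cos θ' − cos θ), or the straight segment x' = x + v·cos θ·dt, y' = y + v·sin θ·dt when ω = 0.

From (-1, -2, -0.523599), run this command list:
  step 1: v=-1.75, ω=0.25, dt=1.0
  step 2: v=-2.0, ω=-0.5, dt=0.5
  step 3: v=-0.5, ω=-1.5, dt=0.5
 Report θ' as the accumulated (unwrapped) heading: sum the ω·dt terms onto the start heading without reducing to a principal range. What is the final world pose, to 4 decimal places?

step 1: θ'=-0.2736 (R=-7.0000) → pose (-2.6086, -1.3225, -0.2736)
step 2: θ'=-0.5236 (R=4.0000) → pose (-3.5278, -0.9354, -0.5236)
step 3: θ'=-1.2736 (R=0.3333) → pose (-3.6799, -0.7444, -1.2736)

(-3.6799, -0.7444, -1.2736)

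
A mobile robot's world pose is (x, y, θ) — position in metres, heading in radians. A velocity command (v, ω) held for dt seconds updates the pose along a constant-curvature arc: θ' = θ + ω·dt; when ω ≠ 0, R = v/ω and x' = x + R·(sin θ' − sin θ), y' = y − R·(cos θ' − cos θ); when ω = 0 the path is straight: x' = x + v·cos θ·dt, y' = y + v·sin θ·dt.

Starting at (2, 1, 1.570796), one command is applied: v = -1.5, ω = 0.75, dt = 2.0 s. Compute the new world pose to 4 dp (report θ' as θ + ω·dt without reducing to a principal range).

(3.8585, -0.9950, 3.0708)

θ' = 1.5708 + 0.75·2.0 = 3.0708
R = v/ω = -1.5/0.75 = -2.0000
x' = 2 + -2.0000·(sin 3.0708 − sin 1.5708) = 3.8585
y' = 1 − -2.0000·(cos 3.0708 − cos 1.5708) = -0.9950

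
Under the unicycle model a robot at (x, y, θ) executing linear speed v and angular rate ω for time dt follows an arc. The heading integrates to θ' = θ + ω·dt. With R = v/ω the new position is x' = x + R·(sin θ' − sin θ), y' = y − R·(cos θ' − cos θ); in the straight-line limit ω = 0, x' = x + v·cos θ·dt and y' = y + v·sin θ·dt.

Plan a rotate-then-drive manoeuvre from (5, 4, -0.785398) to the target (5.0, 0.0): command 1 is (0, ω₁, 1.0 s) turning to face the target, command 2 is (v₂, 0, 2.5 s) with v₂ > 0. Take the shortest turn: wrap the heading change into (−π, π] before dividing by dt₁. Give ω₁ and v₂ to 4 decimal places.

ω₁ = -0.7854, v₂ = 1.6000

heading to target = atan2(0−4, 5−5) = -1.5708
Δθ = wrap(-1.5708 − -0.7854) = -0.7854; ω₁ = Δθ/dt₁ = -0.7854
distance = √((5−5)² + (0−4)²) = 4.0000; v₂ = distance/dt₂ = 1.6000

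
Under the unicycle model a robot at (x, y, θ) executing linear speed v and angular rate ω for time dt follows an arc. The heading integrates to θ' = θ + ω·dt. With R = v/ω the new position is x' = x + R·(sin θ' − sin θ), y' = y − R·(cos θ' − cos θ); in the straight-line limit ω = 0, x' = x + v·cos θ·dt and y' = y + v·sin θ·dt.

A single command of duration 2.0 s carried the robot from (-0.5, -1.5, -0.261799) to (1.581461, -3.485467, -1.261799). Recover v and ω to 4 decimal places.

v = 1.5000, ω = -0.5000

Δθ = -1.261799 − -0.261799 = -1.000000
ω = Δθ/dt = -1.000000/2.0 = -0.5000
R = Δx/(sin θ' − sin θ) = -3.0000
v = R·ω = -3.0000·-0.5000 = 1.5000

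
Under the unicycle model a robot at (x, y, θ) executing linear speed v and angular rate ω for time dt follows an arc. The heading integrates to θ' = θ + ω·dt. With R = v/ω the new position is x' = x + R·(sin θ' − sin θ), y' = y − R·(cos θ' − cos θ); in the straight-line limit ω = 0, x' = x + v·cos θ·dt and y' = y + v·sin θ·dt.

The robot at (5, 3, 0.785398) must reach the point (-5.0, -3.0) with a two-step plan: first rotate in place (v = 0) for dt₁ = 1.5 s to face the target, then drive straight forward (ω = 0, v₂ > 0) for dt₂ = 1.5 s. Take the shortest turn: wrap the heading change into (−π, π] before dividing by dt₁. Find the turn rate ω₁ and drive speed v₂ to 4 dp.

heading to target = atan2(-3−3, -5−5) = -2.6012
Δθ = wrap(-2.6012 − 0.7854) = 2.8966; ω₁ = Δθ/dt₁ = 1.9311
distance = √((-5−5)² + (-3−3)²) = 11.6619; v₂ = distance/dt₂ = 7.7746

ω₁ = 1.9311, v₂ = 7.7746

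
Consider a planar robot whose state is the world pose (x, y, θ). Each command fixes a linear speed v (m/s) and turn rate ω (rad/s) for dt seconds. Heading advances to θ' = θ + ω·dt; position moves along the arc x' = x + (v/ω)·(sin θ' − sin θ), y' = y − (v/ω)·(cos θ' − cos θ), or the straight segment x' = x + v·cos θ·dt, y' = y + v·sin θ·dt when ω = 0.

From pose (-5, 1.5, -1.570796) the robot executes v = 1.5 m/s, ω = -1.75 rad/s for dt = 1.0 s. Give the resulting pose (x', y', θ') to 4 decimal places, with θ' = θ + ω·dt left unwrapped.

θ' = -1.5708 + -1.75·1.0 = -3.3208
R = v/ω = 1.5/-1.75 = -0.8571
x' = -5 + -0.8571·(sin -3.3208 − sin -1.5708) = -6.0099
y' = 1.5 − -0.8571·(cos -3.3208 − cos -1.5708) = 0.6566

(-6.0099, 0.6566, -3.3208)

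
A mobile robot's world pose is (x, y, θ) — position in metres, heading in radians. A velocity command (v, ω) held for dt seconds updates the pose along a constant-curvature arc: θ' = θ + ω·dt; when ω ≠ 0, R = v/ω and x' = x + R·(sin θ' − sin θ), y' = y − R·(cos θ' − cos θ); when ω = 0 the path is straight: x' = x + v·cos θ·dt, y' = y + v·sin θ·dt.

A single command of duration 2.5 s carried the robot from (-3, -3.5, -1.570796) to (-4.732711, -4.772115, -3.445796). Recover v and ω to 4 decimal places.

Δθ = -3.445796 − -1.570796 = -1.875000
ω = Δθ/dt = -1.875000/2.5 = -0.7500
R = Δx/(sin θ' − sin θ) = -1.3333
v = R·ω = -1.3333·-0.7500 = 1.0000

v = 1.0000, ω = -0.7500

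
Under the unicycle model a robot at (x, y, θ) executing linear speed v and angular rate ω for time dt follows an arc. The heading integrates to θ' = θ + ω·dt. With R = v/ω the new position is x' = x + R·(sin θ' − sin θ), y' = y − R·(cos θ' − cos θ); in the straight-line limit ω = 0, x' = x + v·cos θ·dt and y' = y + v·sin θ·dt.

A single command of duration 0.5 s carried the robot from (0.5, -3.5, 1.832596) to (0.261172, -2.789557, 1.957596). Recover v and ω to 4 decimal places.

Δθ = 1.957596 − 1.832596 = 0.125000
ω = Δθ/dt = 0.125000/0.5 = 0.2500
R = −Δy/(cos θ' − cos θ) = 6.0000
v = R·ω = 6.0000·0.2500 = 1.5000

v = 1.5000, ω = 0.2500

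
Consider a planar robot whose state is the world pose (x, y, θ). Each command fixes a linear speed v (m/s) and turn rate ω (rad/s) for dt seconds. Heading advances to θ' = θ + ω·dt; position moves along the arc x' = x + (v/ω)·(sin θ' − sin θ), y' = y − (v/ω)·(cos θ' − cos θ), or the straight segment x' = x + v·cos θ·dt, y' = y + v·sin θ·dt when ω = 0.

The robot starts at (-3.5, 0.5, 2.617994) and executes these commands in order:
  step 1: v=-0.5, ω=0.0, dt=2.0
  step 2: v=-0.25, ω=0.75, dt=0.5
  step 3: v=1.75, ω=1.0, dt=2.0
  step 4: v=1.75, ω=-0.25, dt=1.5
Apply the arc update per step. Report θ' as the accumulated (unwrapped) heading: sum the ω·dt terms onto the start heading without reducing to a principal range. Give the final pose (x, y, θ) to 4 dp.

(-4.2147, -4.8547, 4.6180)

step 1: θ'=2.6180 (straight) → pose (-2.6340, 0.0000, 2.6180)
step 2: θ'=2.9930 (R=-0.3333) → pose (-2.5167, -0.0410, 2.9930)
step 3: θ'=4.9930 (R=1.7500) → pose (-4.4573, -2.2563, 4.9930)
step 4: θ'=4.6180 (R=-7.0000) → pose (-4.2147, -4.8547, 4.6180)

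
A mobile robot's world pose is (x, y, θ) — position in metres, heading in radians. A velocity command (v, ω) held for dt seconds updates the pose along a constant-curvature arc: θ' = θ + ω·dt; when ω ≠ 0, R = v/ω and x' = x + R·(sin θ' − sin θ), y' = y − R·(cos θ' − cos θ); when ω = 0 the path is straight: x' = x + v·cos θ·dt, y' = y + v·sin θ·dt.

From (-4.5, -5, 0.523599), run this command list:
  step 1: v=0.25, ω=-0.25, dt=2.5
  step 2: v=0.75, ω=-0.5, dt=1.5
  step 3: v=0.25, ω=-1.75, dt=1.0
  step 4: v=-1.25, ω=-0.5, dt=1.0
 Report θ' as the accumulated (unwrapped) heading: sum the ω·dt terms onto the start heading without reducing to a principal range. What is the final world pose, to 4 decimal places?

step 1: θ'=-0.1014 (R=-1.0000) → pose (-3.8988, -4.8712, -0.1014)
step 2: θ'=-0.8514 (R=-1.5000) → pose (-2.9223, -5.3751, -0.8514)
step 3: θ'=-2.6014 (R=-0.1429) → pose (-2.9563, -5.5917, -2.6014)
step 4: θ'=-3.1014 (R=2.5000) → pose (-1.7710, -5.2378, -3.1014)

(-1.7710, -5.2378, -3.1014)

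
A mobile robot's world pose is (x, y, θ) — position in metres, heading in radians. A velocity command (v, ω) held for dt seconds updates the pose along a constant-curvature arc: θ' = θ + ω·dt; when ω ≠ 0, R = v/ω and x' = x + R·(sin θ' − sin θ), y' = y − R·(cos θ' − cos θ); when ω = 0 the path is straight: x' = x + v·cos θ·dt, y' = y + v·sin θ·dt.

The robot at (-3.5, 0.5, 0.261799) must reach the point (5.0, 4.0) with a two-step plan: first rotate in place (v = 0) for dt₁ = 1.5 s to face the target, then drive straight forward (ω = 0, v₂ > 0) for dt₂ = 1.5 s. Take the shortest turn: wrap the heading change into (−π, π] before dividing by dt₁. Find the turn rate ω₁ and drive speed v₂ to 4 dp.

ω₁ = 0.0859, v₂ = 6.1283

heading to target = atan2(4−0.5, 5−-3.5) = 0.3906
Δθ = wrap(0.3906 − 0.2618) = 0.1288; ω₁ = Δθ/dt₁ = 0.0859
distance = √((5−-3.5)² + (4−0.5)²) = 9.1924; v₂ = distance/dt₂ = 6.1283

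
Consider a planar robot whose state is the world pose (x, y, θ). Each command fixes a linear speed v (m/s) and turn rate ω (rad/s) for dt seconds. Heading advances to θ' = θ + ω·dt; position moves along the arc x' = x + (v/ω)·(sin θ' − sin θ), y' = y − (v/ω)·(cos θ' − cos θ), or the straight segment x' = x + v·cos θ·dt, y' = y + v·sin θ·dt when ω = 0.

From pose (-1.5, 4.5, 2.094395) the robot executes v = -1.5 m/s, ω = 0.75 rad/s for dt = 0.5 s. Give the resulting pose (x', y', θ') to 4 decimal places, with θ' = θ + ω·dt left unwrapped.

θ' = 2.0944 + 0.75·0.5 = 2.4694
R = v/ω = -1.5/0.75 = -2.0000
x' = -1.5 + -2.0000·(sin 2.4694 − sin 2.0944) = -1.0134
y' = 4.5 − -2.0000·(cos 2.4694 − cos 2.0944) = 3.9351

(-1.0134, 3.9351, 2.4694)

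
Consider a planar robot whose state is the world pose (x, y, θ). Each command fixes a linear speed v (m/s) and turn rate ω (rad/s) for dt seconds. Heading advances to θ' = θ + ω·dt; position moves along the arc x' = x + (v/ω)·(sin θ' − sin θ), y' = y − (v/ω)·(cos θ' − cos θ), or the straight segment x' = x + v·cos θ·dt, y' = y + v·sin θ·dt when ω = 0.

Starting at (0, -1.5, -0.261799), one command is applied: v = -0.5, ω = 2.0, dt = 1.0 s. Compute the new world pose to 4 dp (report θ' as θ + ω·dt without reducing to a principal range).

θ' = -0.2618 + 2.0·1.0 = 1.7382
R = v/ω = -0.5/2.0 = -0.2500
x' = 0 + -0.2500·(sin 1.7382 − sin -0.2618) = -0.3112
y' = -1.5 − -0.2500·(cos 1.7382 − cos -0.2618) = -1.7831

(-0.3112, -1.7831, 1.7382)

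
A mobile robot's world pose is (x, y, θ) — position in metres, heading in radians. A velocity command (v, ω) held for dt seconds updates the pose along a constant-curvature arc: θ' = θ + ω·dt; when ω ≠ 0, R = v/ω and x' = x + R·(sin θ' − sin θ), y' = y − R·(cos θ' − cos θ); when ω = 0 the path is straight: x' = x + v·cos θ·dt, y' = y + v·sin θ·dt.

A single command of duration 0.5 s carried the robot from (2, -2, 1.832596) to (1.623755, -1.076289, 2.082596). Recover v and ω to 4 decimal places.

Δθ = 2.082596 − 1.832596 = 0.250000
ω = Δθ/dt = 0.250000/0.5 = 0.5000
R = −Δy/(cos θ' − cos θ) = 4.0000
v = R·ω = 4.0000·0.5000 = 2.0000

v = 2.0000, ω = 0.5000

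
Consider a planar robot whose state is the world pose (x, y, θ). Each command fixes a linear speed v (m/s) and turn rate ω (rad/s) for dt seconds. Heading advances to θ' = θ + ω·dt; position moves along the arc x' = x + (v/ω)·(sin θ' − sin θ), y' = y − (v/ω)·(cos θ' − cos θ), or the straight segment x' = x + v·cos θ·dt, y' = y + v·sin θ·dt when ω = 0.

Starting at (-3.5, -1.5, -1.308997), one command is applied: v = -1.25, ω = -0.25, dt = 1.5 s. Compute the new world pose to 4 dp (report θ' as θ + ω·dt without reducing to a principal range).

θ' = -1.3090 + -0.25·1.5 = -1.6840
R = v/ω = -1.25/-0.25 = 5.0000
x' = -3.5 + 5.0000·(sin -1.6840 − sin -1.3090) = -3.6384
y' = -1.5 − 5.0000·(cos -1.6840 − cos -1.3090) = 0.3589

(-3.6384, 0.3589, -1.6840)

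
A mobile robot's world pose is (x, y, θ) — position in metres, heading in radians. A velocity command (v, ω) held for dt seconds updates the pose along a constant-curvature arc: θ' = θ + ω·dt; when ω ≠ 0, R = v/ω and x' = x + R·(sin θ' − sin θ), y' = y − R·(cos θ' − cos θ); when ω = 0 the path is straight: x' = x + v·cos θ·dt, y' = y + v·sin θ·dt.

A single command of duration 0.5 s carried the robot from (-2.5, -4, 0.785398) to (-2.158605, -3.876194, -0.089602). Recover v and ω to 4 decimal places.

Δθ = -0.089602 − 0.785398 = -0.875000
ω = Δθ/dt = -0.875000/0.5 = -1.7500
R = Δx/(sin θ' − sin θ) = -0.4286
v = R·ω = -0.4286·-1.7500 = 0.7500

v = 0.7500, ω = -1.7500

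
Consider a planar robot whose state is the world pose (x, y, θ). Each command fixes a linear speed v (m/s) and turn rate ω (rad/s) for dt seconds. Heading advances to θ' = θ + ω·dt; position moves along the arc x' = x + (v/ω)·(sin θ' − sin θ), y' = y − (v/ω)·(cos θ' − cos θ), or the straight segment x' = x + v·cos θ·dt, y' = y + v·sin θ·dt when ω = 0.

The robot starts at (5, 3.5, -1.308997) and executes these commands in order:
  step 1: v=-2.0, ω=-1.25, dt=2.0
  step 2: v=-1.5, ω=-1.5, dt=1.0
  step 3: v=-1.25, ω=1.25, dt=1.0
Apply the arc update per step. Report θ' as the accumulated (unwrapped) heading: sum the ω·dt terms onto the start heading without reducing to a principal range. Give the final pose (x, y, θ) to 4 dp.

step 1: θ'=-3.8090 (R=1.6000) → pose (7.5358, 5.1708, -3.8090)
step 2: θ'=-5.3090 (R=1.0000) → pose (7.7441, 3.8235, -5.3090)
step 3: θ'=-4.0590 (R=-1.0000) → pose (7.7773, 2.6538, -4.0590)

(7.7773, 2.6538, -4.0590)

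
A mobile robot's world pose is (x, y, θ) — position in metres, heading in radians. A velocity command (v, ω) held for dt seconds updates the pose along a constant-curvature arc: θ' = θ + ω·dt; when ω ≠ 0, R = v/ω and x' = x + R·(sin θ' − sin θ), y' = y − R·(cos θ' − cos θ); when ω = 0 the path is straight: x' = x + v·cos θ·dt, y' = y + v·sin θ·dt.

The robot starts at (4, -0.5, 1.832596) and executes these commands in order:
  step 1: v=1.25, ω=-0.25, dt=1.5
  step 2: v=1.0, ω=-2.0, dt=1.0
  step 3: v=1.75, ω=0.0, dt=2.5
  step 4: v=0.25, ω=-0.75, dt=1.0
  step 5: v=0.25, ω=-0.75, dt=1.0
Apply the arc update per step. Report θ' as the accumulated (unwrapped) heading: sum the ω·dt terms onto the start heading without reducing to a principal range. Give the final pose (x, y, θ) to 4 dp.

(8.4885, -0.9646, -2.0424)

step 1: θ'=1.4576 (R=-5.0000) → pose (3.8616, 1.3589, 1.4576)
step 2: θ'=-0.5424 (R=-0.5000) → pose (4.6165, 1.7306, -0.5424)
step 3: θ'=-0.5424 (straight) → pose (8.3636, -0.5277, -0.5424)
step 4: θ'=-1.2924 (R=-0.3333) → pose (8.5120, -0.7216, -1.2924)
step 5: θ'=-2.0424 (R=-0.3333) → pose (8.4885, -0.9646, -2.0424)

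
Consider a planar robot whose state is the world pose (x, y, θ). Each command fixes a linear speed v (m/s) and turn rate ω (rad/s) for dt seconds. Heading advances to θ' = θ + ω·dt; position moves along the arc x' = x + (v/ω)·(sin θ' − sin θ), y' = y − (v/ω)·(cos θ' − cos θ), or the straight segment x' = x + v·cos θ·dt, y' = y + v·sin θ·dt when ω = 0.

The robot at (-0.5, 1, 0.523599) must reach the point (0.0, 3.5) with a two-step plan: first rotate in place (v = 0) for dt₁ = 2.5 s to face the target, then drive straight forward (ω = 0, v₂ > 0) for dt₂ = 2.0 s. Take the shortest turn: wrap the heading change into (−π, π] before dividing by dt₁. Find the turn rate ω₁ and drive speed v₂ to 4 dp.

ω₁ = 0.3399, v₂ = 1.2748

heading to target = atan2(3.5−1, 0−-0.5) = 1.3734
Δθ = wrap(1.3734 − 0.5236) = 0.8498; ω₁ = Δθ/dt₁ = 0.3399
distance = √((0−-0.5)² + (3.5−1)²) = 2.5495; v₂ = distance/dt₂ = 1.2748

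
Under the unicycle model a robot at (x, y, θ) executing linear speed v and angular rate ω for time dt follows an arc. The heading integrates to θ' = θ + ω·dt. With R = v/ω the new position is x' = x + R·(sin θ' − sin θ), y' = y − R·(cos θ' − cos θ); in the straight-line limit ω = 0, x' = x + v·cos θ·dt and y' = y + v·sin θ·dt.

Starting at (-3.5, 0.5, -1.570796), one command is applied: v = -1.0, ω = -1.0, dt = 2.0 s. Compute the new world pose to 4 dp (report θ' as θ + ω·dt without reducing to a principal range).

θ' = -1.5708 + -1.0·2.0 = -3.5708
R = v/ω = -1.0/-1.0 = 1.0000
x' = -3.5 + 1.0000·(sin -3.5708 − sin -1.5708) = -2.0839
y' = 0.5 − 1.0000·(cos -3.5708 − cos -1.5708) = 1.4093

(-2.0839, 1.4093, -3.5708)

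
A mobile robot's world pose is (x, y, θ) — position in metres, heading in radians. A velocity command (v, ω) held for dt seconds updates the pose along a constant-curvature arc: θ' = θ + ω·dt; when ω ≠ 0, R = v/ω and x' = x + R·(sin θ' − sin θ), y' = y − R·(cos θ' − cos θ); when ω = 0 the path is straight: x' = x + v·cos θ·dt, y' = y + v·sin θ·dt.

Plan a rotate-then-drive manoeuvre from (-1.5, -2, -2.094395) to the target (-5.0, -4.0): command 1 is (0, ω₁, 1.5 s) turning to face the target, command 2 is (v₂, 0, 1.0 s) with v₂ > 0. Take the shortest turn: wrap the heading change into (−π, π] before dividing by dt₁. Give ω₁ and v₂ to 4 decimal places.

ω₁ = -0.3520, v₂ = 4.0311

heading to target = atan2(-4−-2, -5−-1.5) = -2.6224
Δθ = wrap(-2.6224 − -2.0944) = -0.5281; ω₁ = Δθ/dt₁ = -0.3520
distance = √((-5−-1.5)² + (-4−-2)²) = 4.0311; v₂ = distance/dt₂ = 4.0311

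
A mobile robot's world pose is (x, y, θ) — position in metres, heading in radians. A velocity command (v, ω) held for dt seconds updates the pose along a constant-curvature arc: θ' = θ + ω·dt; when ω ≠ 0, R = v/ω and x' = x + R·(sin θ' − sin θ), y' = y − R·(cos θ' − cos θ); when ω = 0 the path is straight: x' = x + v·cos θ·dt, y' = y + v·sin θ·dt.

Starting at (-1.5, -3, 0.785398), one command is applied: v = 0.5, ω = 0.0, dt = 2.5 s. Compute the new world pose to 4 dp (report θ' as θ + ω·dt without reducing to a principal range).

θ' = 0.7854 + 0.0·2.5 = 0.7854
ω = 0 → straight: x' = -1.5 + 0.5·cos(0.7854)·2.5 = -0.6161
y' = -3 + 0.5·sin(0.7854)·2.5 = -2.1161

(-0.6161, -2.1161, 0.7854)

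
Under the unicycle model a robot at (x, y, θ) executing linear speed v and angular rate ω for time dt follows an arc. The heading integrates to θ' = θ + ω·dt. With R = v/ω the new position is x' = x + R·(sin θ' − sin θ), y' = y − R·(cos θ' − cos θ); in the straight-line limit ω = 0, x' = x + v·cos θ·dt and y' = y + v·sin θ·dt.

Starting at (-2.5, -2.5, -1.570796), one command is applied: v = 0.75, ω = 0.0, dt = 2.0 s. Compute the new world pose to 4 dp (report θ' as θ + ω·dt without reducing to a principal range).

θ' = -1.5708 + 0.0·2.0 = -1.5708
ω = 0 → straight: x' = -2.5 + 0.75·cos(-1.5708)·2.0 = -2.5000
y' = -2.5 + 0.75·sin(-1.5708)·2.0 = -4.0000

(-2.5000, -4.0000, -1.5708)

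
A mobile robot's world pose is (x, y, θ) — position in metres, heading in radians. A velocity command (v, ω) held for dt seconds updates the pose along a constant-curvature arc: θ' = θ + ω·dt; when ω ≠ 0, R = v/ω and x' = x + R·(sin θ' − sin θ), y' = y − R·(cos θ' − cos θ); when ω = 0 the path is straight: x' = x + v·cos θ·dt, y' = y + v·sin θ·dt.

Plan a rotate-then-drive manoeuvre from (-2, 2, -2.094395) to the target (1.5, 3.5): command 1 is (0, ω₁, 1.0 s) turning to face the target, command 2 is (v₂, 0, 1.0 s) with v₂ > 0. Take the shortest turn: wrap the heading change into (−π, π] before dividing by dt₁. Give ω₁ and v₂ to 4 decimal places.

ω₁ = 2.4993, v₂ = 3.8079

heading to target = atan2(3.5−2, 1.5−-2) = 0.4049
Δθ = wrap(0.4049 − -2.0944) = 2.4993; ω₁ = Δθ/dt₁ = 2.4993
distance = √((1.5−-2)² + (3.5−2)²) = 3.8079; v₂ = distance/dt₂ = 3.8079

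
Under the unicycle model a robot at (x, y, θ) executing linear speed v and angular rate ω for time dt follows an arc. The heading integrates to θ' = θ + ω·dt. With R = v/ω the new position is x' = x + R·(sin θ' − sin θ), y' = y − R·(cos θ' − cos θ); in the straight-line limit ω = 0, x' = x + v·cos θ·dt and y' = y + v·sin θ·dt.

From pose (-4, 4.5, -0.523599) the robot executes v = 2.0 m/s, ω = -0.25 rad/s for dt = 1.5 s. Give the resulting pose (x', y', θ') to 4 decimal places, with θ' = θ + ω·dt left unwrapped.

(-1.7404, 2.5535, -0.8986)

θ' = -0.5236 + -0.25·1.5 = -0.8986
R = v/ω = 2.0/-0.25 = -8.0000
x' = -4 + -8.0000·(sin -0.8986 − sin -0.5236) = -1.7404
y' = 4.5 − -8.0000·(cos -0.8986 − cos -0.5236) = 2.5535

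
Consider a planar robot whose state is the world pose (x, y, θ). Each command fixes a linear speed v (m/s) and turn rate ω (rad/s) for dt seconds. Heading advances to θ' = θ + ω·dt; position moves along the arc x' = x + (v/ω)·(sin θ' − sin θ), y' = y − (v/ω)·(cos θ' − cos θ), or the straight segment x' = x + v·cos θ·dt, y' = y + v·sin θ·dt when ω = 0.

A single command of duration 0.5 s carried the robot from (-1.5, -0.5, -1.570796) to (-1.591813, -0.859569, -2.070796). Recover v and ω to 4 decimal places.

Δθ = -2.070796 − -1.570796 = -0.500000
ω = Δθ/dt = -0.500000/0.5 = -1.0000
R = −Δy/(cos θ' − cos θ) = -0.7500
v = R·ω = -0.7500·-1.0000 = 0.7500

v = 0.7500, ω = -1.0000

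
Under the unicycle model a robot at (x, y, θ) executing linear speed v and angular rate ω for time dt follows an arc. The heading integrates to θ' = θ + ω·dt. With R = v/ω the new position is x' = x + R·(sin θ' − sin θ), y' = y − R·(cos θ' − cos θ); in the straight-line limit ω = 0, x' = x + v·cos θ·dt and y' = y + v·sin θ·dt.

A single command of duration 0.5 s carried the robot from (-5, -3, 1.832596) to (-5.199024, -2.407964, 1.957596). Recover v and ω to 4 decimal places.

Δθ = 1.957596 − 1.832596 = 0.125000
ω = Δθ/dt = 0.125000/0.5 = 0.2500
R = −Δy/(cos θ' − cos θ) = 5.0000
v = R·ω = 5.0000·0.2500 = 1.2500

v = 1.2500, ω = 0.2500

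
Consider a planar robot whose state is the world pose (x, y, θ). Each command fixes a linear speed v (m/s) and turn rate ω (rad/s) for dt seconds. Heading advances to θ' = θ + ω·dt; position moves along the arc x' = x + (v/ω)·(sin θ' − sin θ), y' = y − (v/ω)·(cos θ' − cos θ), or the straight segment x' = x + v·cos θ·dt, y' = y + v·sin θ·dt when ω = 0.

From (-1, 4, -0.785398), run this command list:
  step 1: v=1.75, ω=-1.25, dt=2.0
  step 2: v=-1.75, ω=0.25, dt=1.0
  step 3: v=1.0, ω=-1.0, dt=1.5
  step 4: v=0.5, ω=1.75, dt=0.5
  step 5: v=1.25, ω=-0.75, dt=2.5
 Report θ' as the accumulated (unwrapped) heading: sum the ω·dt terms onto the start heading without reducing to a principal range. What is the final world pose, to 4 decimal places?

step 1: θ'=-3.2854 (R=-1.4000) → pose (-2.1906, 1.6245, -3.2854)
step 2: θ'=-3.0354 (R=-7.0000) → pose (-0.4454, 1.5917, -3.0354)
step 3: θ'=-4.5354 (R=-1.0000) → pose (-1.5358, 2.4100, -4.5354)
step 4: θ'=-3.6604 (R=0.2857) → pose (-1.6754, 2.6078, -3.6604)
step 5: θ'=-5.5354 (R=-1.6667) → pose (-1.9824, 5.2771, -5.5354)

(-1.9824, 5.2771, -5.5354)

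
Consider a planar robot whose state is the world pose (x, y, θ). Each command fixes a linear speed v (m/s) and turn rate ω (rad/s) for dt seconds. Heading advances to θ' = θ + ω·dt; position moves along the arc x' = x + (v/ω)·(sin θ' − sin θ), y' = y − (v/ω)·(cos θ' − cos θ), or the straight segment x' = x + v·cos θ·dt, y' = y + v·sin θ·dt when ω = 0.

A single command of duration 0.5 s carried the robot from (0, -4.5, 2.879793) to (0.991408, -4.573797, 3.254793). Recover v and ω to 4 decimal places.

v = -2.0000, ω = 0.7500

Δθ = 3.254793 − 2.879793 = 0.375000
ω = Δθ/dt = 0.375000/0.5 = 0.7500
R = Δx/(sin θ' − sin θ) = -2.6667
v = R·ω = -2.6667·0.7500 = -2.0000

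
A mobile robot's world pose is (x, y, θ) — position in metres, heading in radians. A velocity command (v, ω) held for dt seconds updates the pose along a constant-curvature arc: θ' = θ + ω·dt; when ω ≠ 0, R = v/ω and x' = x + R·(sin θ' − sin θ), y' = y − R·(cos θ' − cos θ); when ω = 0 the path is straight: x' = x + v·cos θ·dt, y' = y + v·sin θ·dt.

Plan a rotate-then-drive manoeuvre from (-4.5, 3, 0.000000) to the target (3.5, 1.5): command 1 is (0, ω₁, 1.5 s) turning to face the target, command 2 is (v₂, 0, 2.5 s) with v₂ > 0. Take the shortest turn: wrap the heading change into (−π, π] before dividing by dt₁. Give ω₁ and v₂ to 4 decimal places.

ω₁ = -0.1236, v₂ = 3.2558

heading to target = atan2(1.5−3, 3.5−-4.5) = -0.1853
Δθ = wrap(-0.1853 − 0.0000) = -0.1853; ω₁ = Δθ/dt₁ = -0.1236
distance = √((3.5−-4.5)² + (1.5−3)²) = 8.1394; v₂ = distance/dt₂ = 3.2558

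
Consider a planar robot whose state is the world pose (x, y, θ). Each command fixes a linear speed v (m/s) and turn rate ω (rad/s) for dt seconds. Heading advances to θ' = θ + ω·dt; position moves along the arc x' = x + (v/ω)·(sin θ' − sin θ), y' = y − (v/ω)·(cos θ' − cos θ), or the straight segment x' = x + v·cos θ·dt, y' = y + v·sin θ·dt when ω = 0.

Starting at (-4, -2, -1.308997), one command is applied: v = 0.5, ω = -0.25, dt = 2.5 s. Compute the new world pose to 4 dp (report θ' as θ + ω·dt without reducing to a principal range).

θ' = -1.3090 + -0.25·2.5 = -1.9340
R = v/ω = 0.5/-0.25 = -2.0000
x' = -4 + -2.0000·(sin -1.9340 − sin -1.3090) = -4.0623
y' = -2 − -2.0000·(cos -1.9340 − cos -1.3090) = -3.2282

(-4.0623, -3.2282, -1.9340)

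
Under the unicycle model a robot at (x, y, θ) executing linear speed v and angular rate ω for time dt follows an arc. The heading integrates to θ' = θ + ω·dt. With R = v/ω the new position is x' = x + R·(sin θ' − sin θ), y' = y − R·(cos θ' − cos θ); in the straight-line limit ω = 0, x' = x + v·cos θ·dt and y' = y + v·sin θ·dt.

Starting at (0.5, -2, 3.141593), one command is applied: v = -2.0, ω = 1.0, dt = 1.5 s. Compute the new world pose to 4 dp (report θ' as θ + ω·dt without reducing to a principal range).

θ' = 3.1416 + 1.0·1.5 = 4.6416
R = v/ω = -2.0/1.0 = -2.0000
x' = 0.5 + -2.0000·(sin 4.6416 − sin 3.1416) = 2.4950
y' = -2 − -2.0000·(cos 4.6416 − cos 3.1416) = -0.1415

(2.4950, -0.1415, 4.6416)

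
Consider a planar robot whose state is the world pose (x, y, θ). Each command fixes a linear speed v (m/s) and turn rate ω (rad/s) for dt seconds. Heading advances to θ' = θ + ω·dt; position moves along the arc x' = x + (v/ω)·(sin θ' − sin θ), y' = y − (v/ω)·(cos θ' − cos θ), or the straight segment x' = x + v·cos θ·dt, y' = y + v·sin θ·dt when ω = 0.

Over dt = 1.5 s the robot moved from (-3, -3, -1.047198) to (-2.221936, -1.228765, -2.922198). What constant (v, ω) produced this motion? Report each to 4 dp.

Δθ = -2.922198 − -1.047198 = -1.875000
ω = Δθ/dt = -1.875000/1.5 = -1.2500
R = −Δy/(cos θ' − cos θ) = 1.2000
v = R·ω = 1.2000·-1.2500 = -1.5000

v = -1.5000, ω = -1.2500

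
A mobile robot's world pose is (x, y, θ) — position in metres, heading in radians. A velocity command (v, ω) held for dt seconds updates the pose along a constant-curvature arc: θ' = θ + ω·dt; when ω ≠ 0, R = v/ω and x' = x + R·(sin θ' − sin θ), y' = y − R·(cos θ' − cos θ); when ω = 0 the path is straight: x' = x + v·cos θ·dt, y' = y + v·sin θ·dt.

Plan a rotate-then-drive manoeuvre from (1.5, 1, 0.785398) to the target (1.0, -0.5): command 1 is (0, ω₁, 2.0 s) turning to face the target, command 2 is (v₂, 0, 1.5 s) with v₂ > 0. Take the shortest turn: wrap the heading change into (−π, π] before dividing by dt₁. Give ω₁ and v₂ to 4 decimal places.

heading to target = atan2(-0.5−1, 1−1.5) = -1.8925
Δθ = wrap(-1.8925 − 0.7854) = -2.6779; ω₁ = Δθ/dt₁ = -1.3390
distance = √((1−1.5)² + (-0.5−1)²) = 1.5811; v₂ = distance/dt₂ = 1.0541

ω₁ = -1.3390, v₂ = 1.0541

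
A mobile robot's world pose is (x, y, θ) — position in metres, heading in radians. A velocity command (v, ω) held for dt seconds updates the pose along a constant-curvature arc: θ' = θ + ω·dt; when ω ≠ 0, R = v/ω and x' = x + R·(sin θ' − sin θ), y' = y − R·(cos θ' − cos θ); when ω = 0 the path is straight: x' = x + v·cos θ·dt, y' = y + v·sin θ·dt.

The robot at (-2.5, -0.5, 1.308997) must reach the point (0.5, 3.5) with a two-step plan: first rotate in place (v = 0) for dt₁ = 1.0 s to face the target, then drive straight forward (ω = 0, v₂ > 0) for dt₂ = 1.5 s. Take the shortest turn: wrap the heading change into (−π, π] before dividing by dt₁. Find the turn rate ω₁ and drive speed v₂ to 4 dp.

ω₁ = -0.3817, v₂ = 3.3333

heading to target = atan2(3.5−-0.5, 0.5−-2.5) = 0.9273
Δθ = wrap(0.9273 − 1.3090) = -0.3817; ω₁ = Δθ/dt₁ = -0.3817
distance = √((0.5−-2.5)² + (3.5−-0.5)²) = 5.0000; v₂ = distance/dt₂ = 3.3333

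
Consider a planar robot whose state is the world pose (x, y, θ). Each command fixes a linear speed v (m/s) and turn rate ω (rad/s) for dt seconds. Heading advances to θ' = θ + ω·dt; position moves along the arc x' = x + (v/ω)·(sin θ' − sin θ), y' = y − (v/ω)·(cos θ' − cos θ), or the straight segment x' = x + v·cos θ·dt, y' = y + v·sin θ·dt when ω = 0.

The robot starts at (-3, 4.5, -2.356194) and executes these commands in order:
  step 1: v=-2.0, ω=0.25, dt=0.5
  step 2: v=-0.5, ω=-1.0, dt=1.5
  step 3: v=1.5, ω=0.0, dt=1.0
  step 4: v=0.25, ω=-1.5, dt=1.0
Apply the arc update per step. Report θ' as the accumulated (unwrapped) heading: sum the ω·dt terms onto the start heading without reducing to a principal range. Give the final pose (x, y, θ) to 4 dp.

step 1: θ'=-2.2312 (R=-8.0000) → pose (-2.3389, 5.2494, -2.2312)
step 2: θ'=-3.7312 (R=0.5000) → pose (-1.6660, 5.3583, -3.7312)
step 3: θ'=-3.7312 (straight) → pose (-2.9127, 6.1923, -3.7312)
step 4: θ'=-5.2312 (R=-0.1667) → pose (-2.9648, 6.4135, -5.2312)

(-2.9648, 6.4135, -5.2312)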